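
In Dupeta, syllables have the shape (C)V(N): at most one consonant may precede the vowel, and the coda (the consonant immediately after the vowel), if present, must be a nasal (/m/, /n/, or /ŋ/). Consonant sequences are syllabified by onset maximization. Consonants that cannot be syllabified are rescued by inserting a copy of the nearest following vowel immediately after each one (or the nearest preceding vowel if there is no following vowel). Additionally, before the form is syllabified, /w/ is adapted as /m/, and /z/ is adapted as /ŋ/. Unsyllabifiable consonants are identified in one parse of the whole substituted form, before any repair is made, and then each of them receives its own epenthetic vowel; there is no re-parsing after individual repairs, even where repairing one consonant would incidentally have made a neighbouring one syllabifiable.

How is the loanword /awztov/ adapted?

Substitution: /w/ → /m/, /z/ → /ŋ/, giving /amŋtov/.
Under (C)V(N), the unsyllabifiable consonants are /ŋ/, /v/ (only a nasal (/m/, /n/, or /ŋ/) is licensed in coda position; onsets are limited to one consonant).
Each unlicensed consonant becomes the onset of a new syllable: /ŋ/ → /ŋo/, /v/ → /vo/.

amŋotovo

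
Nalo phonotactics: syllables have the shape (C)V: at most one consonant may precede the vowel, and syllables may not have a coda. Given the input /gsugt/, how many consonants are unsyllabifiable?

3

Syllabifying with onset maximization leaves /g/, /g/, /t/ stranded (no codas are permitted; onsets are limited to one consonant).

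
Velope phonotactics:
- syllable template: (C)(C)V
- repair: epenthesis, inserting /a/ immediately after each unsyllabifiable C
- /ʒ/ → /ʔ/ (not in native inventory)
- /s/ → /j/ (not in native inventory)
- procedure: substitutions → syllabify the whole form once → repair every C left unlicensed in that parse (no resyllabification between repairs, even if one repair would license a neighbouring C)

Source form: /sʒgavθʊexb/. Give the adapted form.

Substitution: /s/ → /j/, /ʒ/ → /ʔ/, giving /jʔgavθʊexb/.
The consonants /j/, /x/, /b/ cannot be parsed into a legal (C)(C)V syllable (no codas are permitted; onsets may contain at most 2 consonants).
Inserting the epenthetic vowel yields /j/ → /ja/, /x/ → /xa/, /b/ → /ba/.

jaʔgavθʊexaba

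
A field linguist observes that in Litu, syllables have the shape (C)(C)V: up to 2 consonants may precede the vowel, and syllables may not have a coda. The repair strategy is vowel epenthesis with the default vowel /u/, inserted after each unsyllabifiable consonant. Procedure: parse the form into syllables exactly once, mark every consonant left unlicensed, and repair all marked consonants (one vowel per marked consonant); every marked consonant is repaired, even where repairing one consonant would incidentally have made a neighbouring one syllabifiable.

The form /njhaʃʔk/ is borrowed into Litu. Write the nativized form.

The consonants /n/, /ʃ/, /ʔ/, /k/ cannot be parsed into a legal (C)(C)V syllable (no codas are permitted; onsets may contain at most 2 consonants).
Epenthesis after each stranded consonant: /n/ → /nu/, /ʃ/ → /ʃu/, /ʔ/ → /ʔu/, /k/ → /ku/.

nujhaʃuʔuku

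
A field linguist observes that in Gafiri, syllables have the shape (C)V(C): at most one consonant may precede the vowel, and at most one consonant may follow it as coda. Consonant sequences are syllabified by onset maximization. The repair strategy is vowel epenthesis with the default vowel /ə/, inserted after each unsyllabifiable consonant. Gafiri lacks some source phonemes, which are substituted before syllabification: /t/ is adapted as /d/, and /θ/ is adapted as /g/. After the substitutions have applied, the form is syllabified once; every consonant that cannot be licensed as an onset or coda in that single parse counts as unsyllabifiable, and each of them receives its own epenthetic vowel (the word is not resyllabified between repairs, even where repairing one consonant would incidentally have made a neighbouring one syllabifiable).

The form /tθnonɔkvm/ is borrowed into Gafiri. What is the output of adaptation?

Substitution: /t/ → /d/, /θ/ → /g/, giving /dgnonɔkvm/.
Under (C)V(C), the unsyllabifiable consonants are /d/, /g/, /v/, /m/ (at most one coda consonant is licensed; onsets are limited to one consonant).
Each unlicensed consonant becomes the onset of a new syllable: /d/ → /də/, /g/ → /gə/, /v/ → /və/, /m/ → /mə/.

dəgənonɔkvəmə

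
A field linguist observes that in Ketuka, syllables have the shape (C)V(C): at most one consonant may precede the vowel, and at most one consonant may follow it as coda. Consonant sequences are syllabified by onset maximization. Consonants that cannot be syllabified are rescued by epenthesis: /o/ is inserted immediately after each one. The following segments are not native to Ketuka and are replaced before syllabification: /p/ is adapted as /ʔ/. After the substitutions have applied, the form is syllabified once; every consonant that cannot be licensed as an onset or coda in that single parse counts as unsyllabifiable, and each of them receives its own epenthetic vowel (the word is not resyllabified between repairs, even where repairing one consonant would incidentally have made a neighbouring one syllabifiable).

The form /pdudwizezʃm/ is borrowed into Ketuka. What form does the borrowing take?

ʔodudwizezʃomo

Substitution: /p/ → /ʔ/, giving /ʔdudwizezʃm/.
The consonants /ʔ/, /ʃ/, /m/ cannot be parsed into a legal (C)V(C) syllable (at most one coda consonant is licensed; onsets are limited to one consonant).
Each unlicensed consonant becomes the onset of a new syllable: /ʔ/ → /ʔo/, /ʃ/ → /ʃo/, /m/ → /mo/.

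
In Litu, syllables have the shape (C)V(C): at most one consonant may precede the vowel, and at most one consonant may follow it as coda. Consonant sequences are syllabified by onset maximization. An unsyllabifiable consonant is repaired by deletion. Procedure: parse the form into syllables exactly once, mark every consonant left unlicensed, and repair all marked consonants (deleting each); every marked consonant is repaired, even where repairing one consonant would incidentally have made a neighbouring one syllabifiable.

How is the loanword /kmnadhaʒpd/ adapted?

nadhaʒ

Syllabifying with onset maximization leaves /k/, /m/, /p/, /d/ stranded (at most one coda consonant is licensed; onsets are limited to one consonant).
Each unlicensed consonant is deleted: /k/, /m/, /p/, /d/.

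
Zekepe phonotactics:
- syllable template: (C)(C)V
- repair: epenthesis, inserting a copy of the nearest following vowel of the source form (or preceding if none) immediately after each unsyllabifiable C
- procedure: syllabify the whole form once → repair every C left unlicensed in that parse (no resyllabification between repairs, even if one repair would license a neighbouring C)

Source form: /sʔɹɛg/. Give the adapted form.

sɛʔɹɛgɛ

Syllabifying with onset maximization leaves /s/, /g/ stranded (no codas are permitted; onsets may contain at most 2 consonants).
Each unlicensed consonant becomes the onset of a new syllable: /s/ → /sɛ/, /g/ → /gɛ/.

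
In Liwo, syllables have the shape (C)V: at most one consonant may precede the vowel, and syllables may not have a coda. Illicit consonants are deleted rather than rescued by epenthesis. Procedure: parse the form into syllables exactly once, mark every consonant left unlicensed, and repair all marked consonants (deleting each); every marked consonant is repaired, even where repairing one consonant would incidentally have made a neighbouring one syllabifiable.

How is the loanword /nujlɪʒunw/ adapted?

Syllabifying with onset maximization leaves /j/, /n/, /w/ stranded (no codas are permitted; onsets are limited to one consonant).
Deleting the stranded consonants removes /j/, /n/, /w/.

nulɪʒu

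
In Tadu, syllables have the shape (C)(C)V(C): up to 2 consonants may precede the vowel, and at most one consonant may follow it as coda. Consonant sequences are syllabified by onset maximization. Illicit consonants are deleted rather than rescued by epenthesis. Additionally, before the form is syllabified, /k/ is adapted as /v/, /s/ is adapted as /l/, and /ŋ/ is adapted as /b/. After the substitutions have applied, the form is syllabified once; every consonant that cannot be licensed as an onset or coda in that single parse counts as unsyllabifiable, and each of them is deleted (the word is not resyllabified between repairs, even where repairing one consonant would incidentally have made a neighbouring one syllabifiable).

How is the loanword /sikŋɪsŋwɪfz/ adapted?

Substitution: /s/ → /l/, /k/ → /v/, /ŋ/ → /b/, giving /livbɪlbwɪfz/.
Under (C)(C)V(C), the unsyllabifiable consonants are /z/ (at most one coda consonant is licensed; onsets may contain at most 2 consonants).
Each unlicensed consonant is deleted: /z/.

livbɪlbwɪf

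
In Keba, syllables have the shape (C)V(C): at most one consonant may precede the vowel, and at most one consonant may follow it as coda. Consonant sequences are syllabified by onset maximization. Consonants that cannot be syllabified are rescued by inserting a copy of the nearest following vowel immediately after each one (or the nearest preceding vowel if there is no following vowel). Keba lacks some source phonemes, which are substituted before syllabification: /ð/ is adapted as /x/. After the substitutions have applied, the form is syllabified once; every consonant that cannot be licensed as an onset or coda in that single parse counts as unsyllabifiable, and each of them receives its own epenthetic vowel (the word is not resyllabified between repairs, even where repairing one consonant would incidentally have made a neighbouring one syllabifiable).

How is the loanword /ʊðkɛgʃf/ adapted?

ʊxkɛgʃɛfɛ

Substitution: /ð/ → /x/, giving /ʊxkɛgʃf/.
Syllabifying with onset maximization leaves /ʃ/, /f/ stranded (at most one coda consonant is licensed; onsets are limited to one consonant).
Each unlicensed consonant becomes the onset of a new syllable: /ʃ/ → /ʃɛ/, /f/ → /fɛ/.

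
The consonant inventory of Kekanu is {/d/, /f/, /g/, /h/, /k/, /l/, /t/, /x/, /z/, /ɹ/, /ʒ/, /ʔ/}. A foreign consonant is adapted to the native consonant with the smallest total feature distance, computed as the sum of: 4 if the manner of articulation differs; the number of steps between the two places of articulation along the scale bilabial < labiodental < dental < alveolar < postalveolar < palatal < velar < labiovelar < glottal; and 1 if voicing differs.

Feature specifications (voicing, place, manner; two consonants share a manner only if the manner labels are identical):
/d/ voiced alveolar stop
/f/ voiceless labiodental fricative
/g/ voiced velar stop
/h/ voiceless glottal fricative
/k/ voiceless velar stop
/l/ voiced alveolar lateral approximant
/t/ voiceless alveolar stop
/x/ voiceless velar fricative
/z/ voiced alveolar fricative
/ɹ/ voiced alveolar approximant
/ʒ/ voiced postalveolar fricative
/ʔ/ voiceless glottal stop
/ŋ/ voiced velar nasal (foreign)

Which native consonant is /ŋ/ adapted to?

/g/ is closest: manner differs (nasal→stop, +4), place distance 0 (velar→velar), same voicing; total 4. Next closest is /k/ at distance 5.

g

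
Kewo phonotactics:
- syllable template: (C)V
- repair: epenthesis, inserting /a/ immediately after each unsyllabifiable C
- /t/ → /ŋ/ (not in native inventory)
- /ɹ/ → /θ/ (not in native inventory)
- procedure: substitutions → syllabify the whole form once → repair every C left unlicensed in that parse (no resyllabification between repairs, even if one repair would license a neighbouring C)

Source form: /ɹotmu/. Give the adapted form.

θoŋamu

Substitution: /ɹ/ → /θ/, /t/ → /ŋ/, giving /θoŋmu/.
Syllabifying with onset maximization leaves /ŋ/ stranded (no codas are permitted; onsets are limited to one consonant).
Inserting the epenthetic vowel yields /ŋ/ → /ŋa/.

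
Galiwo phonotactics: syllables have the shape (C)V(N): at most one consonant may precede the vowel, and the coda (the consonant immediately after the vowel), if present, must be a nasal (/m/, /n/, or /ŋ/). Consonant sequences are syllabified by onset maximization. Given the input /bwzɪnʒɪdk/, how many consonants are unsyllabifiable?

4

Syllabifying with onset maximization leaves /b/, /w/, /d/, /k/ stranded (only a nasal (/m/, /n/, or /ŋ/) is licensed in coda position; onsets are limited to one consonant).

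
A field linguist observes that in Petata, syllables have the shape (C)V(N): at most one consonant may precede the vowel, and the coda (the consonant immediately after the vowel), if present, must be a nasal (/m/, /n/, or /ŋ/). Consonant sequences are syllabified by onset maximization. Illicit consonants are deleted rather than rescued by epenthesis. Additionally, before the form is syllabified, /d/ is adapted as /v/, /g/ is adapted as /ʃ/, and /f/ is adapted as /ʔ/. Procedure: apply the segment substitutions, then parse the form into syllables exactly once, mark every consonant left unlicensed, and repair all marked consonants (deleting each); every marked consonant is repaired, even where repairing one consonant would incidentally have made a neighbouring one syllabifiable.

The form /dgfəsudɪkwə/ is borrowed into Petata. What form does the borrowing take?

ʔəsuvɪwə

Substitution: /d/ → /v/, /g/ → /ʃ/, /f/ → /ʔ/, giving /vʃʔəsuvɪkwə/.
Under (C)V(N), the unsyllabifiable consonants are /v/, /ʃ/, /k/ (only a nasal (/m/, /n/, or /ŋ/) is licensed in coda position; onsets are limited to one consonant).
Each unlicensed consonant is deleted: /v/, /ʃ/, /k/.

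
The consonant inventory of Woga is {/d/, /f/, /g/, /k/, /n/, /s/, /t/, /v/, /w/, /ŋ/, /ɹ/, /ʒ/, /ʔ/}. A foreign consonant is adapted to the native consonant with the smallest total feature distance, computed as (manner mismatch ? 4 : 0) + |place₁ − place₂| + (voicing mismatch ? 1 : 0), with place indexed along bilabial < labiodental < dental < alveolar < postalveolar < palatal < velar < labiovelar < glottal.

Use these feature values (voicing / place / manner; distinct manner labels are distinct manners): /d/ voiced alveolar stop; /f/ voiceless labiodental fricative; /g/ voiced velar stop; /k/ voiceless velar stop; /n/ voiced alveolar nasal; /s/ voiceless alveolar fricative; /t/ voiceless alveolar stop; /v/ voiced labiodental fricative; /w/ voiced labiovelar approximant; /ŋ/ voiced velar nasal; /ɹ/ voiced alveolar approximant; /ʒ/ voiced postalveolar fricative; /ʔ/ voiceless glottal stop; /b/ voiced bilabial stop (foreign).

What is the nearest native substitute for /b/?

d

/d/ is closest: same manner (stop), place distance 3 (bilabial→alveolar), same voicing; total 3. Next closest is /t/ at distance 4.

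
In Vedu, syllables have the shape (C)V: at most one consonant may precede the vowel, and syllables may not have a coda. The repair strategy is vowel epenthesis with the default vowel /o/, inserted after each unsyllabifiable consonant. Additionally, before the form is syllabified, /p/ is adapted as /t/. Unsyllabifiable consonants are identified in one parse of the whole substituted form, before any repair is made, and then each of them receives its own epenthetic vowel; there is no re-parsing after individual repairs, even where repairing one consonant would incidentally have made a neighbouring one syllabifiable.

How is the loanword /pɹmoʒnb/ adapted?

toɹomoʒonobo

Substitution: /p/ → /t/, giving /tɹmoʒnb/.
The consonants /t/, /ɹ/, /ʒ/, /n/, /b/ cannot be parsed into a legal (C)V syllable (no codas are permitted; onsets are limited to one consonant).
Each unlicensed consonant becomes the onset of a new syllable: /t/ → /to/, /ɹ/ → /ɹo/, /ʒ/ → /ʒo/, /n/ → /no/, /b/ → /bo/.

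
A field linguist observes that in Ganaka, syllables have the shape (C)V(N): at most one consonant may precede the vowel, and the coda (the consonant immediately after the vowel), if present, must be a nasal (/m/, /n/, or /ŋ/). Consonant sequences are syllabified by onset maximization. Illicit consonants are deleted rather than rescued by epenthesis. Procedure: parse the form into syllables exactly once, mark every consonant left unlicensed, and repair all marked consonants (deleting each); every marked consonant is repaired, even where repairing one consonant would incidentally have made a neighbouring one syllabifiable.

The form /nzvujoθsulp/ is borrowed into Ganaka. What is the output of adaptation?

vujosu

The consonants /n/, /z/, /θ/, /l/, /p/ cannot be parsed into a legal (C)V(N) syllable (only a nasal (/m/, /n/, or /ŋ/) is licensed in coda position; onsets are limited to one consonant).
Deleting the stranded consonants removes /n/, /z/, /θ/, /l/, /p/.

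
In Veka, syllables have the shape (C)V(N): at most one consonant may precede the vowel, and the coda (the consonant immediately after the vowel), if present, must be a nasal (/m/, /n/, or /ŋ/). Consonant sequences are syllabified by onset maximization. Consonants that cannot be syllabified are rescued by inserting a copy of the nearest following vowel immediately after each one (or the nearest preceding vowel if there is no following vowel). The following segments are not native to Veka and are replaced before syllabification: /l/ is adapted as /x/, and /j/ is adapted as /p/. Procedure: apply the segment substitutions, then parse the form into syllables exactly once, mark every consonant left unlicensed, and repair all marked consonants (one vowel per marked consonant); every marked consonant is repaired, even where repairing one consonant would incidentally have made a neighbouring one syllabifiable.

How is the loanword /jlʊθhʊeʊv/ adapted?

Substitution: /j/ → /p/, /l/ → /x/, giving /pxʊθhʊeʊv/.
The consonants /p/, /θ/, /v/ cannot be parsed into a legal (C)V(N) syllable (only a nasal (/m/, /n/, or /ŋ/) is licensed in coda position; onsets are limited to one consonant).
Epenthesis after each stranded consonant: /p/ → /pʊ/, /θ/ → /θʊ/, /v/ → /vʊ/.

pʊxʊθʊhʊeʊvʊ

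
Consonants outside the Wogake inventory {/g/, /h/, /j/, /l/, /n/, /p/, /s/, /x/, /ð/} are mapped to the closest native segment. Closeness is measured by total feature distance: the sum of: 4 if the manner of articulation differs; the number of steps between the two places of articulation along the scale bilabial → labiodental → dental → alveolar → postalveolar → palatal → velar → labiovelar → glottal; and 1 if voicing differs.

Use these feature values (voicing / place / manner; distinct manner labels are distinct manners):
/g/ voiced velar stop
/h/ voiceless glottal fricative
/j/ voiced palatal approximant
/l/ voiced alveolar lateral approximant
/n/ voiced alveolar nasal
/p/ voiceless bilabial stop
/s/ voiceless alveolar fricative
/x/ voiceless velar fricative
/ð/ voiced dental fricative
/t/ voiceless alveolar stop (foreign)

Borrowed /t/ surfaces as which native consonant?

p

/p/ is closest: same manner (stop), place distance 3 (alveolar→bilabial), same voicing; total 3. Next closest is /g/ at distance 4.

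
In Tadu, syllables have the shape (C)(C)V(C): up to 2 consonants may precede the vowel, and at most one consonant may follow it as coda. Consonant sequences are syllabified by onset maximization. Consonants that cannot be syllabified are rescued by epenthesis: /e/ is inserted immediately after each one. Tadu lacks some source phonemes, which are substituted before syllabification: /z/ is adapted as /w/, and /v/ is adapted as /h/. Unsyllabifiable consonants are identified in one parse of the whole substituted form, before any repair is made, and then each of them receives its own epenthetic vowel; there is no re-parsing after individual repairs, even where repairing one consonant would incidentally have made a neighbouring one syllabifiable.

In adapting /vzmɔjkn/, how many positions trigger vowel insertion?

3

After substitution the input is /hwmɔjkn/.
The unsyllabifiable consonants are /h/, /k/, /n/; each receives one epenthetic vowel.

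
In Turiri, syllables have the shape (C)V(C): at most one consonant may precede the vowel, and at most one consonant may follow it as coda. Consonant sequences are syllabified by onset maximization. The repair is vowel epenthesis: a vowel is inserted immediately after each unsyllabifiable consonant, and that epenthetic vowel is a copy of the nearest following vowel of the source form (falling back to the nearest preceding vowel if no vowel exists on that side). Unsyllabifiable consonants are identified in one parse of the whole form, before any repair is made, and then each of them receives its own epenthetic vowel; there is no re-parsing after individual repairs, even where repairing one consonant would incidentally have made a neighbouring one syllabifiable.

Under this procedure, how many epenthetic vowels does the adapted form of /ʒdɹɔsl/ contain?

The unsyllabifiable consonants are /ʒ/, /d/, /l/; each receives one epenthetic vowel.

3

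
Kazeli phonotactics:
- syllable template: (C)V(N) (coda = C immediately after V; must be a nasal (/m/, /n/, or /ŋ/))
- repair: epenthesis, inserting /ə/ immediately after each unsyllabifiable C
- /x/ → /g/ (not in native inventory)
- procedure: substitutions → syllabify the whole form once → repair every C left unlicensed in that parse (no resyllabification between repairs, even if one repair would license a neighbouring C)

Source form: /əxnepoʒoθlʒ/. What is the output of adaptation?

əgənepoʒoθələʒə

Substitution: /x/ → /g/, giving /əgnepoʒoθlʒ/.
Syllabifying with onset maximization leaves /g/, /θ/, /l/, /ʒ/ stranded (only a nasal (/m/, /n/, or /ŋ/) is licensed in coda position; onsets are limited to one consonant).
Each unlicensed consonant becomes the onset of a new syllable: /g/ → /gə/, /θ/ → /θə/, /l/ → /lə/, /ʒ/ → /ʒə/.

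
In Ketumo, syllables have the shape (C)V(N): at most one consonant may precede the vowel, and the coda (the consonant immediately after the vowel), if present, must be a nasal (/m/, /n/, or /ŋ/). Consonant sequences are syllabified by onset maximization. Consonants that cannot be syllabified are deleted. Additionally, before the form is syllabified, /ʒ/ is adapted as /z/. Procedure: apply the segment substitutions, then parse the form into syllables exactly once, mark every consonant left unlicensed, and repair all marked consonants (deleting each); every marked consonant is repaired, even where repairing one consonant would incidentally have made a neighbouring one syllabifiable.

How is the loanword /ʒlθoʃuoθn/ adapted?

θoʃuo

Substitution: /ʒ/ → /z/, giving /zlθoʃuoθn/.
Syllabifying with onset maximization leaves /z/, /l/, /θ/, /n/ stranded (only a nasal (/m/, /n/, or /ŋ/) is licensed in coda position; onsets are limited to one consonant).
Deletion applies to /z/, /l/, /θ/, /n/.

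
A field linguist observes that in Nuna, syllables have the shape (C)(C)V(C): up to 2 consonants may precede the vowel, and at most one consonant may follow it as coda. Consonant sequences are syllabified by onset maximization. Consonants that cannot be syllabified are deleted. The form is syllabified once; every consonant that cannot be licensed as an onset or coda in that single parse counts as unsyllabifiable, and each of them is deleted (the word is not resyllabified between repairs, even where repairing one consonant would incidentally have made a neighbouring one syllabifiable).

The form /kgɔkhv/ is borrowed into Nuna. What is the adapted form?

Under (C)(C)V(C), the unsyllabifiable consonants are /h/, /v/ (at most one coda consonant is licensed; onsets may contain at most 2 consonants).
Each unlicensed consonant is deleted: /h/, /v/.

kgɔk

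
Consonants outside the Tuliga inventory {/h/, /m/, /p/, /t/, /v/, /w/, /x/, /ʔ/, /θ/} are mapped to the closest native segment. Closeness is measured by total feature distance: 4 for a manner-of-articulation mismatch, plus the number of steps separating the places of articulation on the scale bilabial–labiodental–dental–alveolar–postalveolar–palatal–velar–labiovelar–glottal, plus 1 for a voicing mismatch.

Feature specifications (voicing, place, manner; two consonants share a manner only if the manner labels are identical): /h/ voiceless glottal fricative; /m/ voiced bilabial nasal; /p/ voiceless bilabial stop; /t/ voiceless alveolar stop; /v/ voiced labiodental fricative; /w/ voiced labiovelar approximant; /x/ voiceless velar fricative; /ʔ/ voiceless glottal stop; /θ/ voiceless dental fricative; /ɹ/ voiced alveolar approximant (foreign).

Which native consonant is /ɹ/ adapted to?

/w/ is closest: same manner (approximant), place distance 4 (alveolar→labiovelar), same voicing; total 4. Next closest is /t/ at distance 5.

w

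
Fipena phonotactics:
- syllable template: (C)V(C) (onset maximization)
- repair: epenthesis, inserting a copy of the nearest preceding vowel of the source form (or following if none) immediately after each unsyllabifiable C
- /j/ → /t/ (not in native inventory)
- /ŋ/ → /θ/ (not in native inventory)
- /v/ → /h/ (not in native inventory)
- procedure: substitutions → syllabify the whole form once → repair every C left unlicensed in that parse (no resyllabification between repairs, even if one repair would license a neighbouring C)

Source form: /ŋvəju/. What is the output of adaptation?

Substitution: /ŋ/ → /θ/, /v/ → /h/, /j/ → /t/, giving /θhətu/.
The consonants /θ/ cannot be parsed into a legal (C)V(C) syllable (at most one coda consonant is licensed; onsets are limited to one consonant).
Each unlicensed consonant becomes the onset of a new syllable: /θ/ → /θə/.

θəhətu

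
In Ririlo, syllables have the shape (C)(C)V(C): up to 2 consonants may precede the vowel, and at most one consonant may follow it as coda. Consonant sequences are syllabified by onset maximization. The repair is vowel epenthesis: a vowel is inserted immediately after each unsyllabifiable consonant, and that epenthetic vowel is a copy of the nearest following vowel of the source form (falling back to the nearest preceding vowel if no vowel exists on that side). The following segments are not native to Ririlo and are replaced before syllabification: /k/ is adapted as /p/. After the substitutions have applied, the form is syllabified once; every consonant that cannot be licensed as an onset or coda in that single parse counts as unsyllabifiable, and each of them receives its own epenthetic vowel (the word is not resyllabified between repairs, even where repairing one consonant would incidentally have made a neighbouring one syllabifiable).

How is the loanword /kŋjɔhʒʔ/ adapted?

pɔŋjɔhʒɔʔɔ

Substitution: /k/ → /p/, giving /pŋjɔhʒʔ/.
The consonants /p/, /ʒ/, /ʔ/ cannot be parsed into a legal (C)(C)V(C) syllable (at most one coda consonant is licensed; onsets may contain at most 2 consonants).
Epenthesis after each stranded consonant: /p/ → /pɔ/, /ʒ/ → /ʒɔ/, /ʔ/ → /ʔɔ/.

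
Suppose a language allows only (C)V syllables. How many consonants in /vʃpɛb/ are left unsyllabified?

3

The consonants /v/, /ʃ/, /b/ cannot be parsed into a legal (C)V syllable (no codas are permitted; onsets are limited to one consonant).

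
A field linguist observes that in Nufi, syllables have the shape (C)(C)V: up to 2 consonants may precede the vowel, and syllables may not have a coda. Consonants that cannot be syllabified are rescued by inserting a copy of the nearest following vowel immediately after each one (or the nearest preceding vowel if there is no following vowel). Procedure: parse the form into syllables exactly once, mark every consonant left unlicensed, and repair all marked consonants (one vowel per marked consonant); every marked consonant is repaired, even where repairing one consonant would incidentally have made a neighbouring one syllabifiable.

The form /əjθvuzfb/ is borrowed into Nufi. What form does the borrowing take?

Under (C)(C)V, the unsyllabifiable consonants are /j/, /z/, /f/, /b/ (no codas are permitted; onsets may contain at most 2 consonants).
Inserting the epenthetic vowel yields /j/ → /ju/, /z/ → /zu/, /f/ → /fu/, /b/ → /bu/.

əjuθvuzufubu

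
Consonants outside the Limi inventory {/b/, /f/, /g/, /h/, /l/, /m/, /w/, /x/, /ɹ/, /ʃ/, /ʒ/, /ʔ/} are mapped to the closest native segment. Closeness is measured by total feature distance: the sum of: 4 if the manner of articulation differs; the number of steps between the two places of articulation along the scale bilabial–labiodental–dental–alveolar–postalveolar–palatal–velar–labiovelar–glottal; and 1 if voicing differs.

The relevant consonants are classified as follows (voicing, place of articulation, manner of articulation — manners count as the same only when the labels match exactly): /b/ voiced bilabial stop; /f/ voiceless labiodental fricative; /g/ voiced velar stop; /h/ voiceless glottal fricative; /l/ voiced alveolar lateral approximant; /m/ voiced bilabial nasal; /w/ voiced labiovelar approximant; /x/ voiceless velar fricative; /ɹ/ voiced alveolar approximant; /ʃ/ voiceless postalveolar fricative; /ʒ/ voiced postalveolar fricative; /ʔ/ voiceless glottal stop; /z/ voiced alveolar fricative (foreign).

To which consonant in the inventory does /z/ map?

ʒ

/ʒ/ is closest: same manner (fricative), place distance 1 (alveolar→postalveolar), same voicing; total 1. Next closest is /ʃ/ at distance 2.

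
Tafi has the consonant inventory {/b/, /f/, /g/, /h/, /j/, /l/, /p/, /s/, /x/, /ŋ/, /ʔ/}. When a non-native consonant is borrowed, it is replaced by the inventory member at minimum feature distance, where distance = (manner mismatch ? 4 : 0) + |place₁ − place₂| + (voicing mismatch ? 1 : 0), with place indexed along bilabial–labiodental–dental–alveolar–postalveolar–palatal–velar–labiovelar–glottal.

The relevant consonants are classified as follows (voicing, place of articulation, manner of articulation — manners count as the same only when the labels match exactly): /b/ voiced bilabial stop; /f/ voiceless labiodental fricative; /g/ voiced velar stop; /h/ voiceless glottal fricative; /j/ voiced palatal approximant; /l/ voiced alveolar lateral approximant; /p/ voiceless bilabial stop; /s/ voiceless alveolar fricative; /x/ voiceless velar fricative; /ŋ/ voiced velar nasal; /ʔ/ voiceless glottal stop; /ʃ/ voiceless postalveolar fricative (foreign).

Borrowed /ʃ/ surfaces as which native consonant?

/s/ is closest: same manner (fricative), place distance 1 (postalveolar→alveolar), same voicing; total 1. Next closest is /x/ at distance 2.

s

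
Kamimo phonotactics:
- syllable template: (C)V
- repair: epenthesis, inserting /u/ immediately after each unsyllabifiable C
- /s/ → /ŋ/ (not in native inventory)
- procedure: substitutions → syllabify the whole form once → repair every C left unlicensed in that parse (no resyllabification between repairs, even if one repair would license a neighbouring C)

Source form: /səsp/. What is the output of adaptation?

Substitution: /s/ → /ŋ/, giving /ŋəŋp/.
The consonants /ŋ/, /p/ cannot be parsed into a legal (C)V syllable (no codas are permitted; onsets are limited to one consonant).
Each unlicensed consonant becomes the onset of a new syllable: /ŋ/ → /ŋu/, /p/ → /pu/.

ŋəŋupu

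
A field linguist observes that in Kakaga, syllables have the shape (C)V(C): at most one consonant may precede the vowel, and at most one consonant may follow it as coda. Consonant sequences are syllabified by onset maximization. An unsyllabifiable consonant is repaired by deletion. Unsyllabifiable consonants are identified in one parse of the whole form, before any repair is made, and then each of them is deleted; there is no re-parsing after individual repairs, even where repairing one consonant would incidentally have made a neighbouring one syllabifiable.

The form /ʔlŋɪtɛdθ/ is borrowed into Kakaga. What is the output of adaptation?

ŋɪtɛd

Syllabifying with onset maximization leaves /ʔ/, /l/, /θ/ stranded (at most one coda consonant is licensed; onsets are limited to one consonant).
Each unlicensed consonant is deleted: /ʔ/, /l/, /θ/.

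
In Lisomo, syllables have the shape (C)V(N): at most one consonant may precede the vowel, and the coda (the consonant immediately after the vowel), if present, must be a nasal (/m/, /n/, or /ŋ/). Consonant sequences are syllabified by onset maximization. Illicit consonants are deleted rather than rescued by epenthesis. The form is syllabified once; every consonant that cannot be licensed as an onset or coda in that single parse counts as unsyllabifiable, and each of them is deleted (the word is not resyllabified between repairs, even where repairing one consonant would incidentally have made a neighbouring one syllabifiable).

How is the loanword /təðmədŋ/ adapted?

The consonants /ð/, /d/, /ŋ/ cannot be parsed into a legal (C)V(N) syllable (only a nasal (/m/, /n/, or /ŋ/) is licensed in coda position; onsets are limited to one consonant).
Each unlicensed consonant is deleted: /ð/, /d/, /ŋ/.

təmə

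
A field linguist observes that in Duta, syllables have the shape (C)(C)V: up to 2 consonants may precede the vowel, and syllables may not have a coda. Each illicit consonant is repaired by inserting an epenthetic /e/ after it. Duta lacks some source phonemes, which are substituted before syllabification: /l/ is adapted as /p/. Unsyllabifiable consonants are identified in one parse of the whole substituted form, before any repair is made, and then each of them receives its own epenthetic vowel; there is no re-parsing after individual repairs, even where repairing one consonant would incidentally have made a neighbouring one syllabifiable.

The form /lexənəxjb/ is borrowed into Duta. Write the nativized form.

Substitution: /l/ → /p/, giving /pexənəxjb/.
The consonants /x/, /j/, /b/ cannot be parsed into a legal (C)(C)V syllable (no codas are permitted; onsets may contain at most 2 consonants).
Inserting the epenthetic vowel yields /x/ → /xe/, /j/ → /je/, /b/ → /be/.

pexənəxejebe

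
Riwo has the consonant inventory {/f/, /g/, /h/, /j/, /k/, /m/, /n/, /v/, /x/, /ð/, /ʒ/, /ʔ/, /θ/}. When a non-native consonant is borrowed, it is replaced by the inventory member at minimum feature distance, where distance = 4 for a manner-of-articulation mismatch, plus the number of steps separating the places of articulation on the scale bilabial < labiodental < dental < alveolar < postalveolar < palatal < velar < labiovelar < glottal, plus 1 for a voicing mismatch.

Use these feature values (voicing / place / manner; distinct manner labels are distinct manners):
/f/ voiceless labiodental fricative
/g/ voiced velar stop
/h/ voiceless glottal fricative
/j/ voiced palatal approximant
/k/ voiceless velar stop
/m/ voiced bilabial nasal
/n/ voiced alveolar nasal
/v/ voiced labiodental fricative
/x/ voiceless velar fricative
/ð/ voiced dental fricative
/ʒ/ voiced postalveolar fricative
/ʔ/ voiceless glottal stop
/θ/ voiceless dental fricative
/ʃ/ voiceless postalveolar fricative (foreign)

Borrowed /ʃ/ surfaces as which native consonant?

/ʒ/ is closest: same manner (fricative), place distance 0 (postalveolar→postalveolar), voicing differs (+1); total 1. Next closest is /x/ at distance 2.

ʒ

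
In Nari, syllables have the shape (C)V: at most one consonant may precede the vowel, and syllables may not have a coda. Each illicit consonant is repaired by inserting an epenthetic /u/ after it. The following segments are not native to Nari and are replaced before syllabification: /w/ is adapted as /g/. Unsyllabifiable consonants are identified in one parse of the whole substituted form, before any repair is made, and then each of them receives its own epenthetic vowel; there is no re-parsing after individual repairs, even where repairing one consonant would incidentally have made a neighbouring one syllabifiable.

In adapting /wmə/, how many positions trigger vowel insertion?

After substitution the input is /gmə/.
The unsyllabifiable consonants are /g/; each receives one epenthetic vowel.

1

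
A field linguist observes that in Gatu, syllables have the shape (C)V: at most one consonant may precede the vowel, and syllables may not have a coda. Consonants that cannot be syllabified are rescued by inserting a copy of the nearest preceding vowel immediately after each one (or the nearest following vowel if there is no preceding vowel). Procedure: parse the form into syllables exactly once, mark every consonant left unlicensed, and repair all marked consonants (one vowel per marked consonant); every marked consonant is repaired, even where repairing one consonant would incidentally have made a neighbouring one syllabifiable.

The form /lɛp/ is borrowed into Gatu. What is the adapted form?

lɛpɛ

Syllabifying with onset maximization leaves /p/ stranded (no codas are permitted; onsets are limited to one consonant).
Epenthesis after each stranded consonant: /p/ → /pɛ/.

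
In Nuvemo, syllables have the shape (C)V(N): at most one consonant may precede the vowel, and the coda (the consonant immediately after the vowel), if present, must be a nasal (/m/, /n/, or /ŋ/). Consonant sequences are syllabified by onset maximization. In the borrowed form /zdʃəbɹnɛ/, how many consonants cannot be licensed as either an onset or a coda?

4

Under (C)V(N), the unsyllabifiable consonants are /z/, /d/, /b/, /ɹ/ (only a nasal (/m/, /n/, or /ŋ/) is licensed in coda position; onsets are limited to one consonant).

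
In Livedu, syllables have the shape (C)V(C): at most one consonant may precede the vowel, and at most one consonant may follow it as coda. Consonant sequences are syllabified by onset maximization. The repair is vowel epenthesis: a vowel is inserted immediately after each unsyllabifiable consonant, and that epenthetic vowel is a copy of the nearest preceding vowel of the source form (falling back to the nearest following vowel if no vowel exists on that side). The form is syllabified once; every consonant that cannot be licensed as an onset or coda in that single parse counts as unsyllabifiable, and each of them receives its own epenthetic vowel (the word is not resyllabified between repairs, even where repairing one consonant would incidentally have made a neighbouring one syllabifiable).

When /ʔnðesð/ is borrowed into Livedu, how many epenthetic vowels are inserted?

3

The unsyllabifiable consonants are /ʔ/, /n/, /ð/; each receives one epenthetic vowel.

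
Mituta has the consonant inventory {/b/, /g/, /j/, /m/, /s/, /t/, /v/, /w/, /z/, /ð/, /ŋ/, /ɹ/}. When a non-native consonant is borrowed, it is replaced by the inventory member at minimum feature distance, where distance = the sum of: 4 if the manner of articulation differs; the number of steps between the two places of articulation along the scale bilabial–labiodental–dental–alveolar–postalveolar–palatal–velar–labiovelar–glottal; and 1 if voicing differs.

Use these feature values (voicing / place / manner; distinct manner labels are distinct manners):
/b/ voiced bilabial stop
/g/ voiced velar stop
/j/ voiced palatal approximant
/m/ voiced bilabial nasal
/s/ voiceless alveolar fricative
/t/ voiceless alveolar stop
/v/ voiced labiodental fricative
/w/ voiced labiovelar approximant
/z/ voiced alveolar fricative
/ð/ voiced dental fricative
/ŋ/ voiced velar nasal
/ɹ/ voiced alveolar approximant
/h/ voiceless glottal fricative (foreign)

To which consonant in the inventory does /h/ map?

s

/s/ is closest: same manner (fricative), place distance 5 (glottal→alveolar), same voicing; total 5. Next closest is /w/ at distance 6.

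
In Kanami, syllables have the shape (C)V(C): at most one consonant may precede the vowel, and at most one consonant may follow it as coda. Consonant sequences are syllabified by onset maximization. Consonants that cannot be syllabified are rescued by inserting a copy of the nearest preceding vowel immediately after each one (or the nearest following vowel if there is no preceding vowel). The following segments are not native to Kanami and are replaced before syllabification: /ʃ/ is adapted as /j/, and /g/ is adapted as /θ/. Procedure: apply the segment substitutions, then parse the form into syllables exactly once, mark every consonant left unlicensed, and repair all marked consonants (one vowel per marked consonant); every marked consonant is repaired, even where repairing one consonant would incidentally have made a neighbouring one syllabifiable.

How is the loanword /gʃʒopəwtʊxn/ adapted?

Substitution: /g/ → /θ/, /ʃ/ → /j/, giving /θjʒopəwtʊxn/.
The consonants /θ/, /j/, /n/ cannot be parsed into a legal (C)V(C) syllable (at most one coda consonant is licensed; onsets are limited to one consonant).
Each unlicensed consonant becomes the onset of a new syllable: /θ/ → /θo/, /j/ → /jo/, /n/ → /nʊ/.

θojoʒopəwtʊxnʊ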